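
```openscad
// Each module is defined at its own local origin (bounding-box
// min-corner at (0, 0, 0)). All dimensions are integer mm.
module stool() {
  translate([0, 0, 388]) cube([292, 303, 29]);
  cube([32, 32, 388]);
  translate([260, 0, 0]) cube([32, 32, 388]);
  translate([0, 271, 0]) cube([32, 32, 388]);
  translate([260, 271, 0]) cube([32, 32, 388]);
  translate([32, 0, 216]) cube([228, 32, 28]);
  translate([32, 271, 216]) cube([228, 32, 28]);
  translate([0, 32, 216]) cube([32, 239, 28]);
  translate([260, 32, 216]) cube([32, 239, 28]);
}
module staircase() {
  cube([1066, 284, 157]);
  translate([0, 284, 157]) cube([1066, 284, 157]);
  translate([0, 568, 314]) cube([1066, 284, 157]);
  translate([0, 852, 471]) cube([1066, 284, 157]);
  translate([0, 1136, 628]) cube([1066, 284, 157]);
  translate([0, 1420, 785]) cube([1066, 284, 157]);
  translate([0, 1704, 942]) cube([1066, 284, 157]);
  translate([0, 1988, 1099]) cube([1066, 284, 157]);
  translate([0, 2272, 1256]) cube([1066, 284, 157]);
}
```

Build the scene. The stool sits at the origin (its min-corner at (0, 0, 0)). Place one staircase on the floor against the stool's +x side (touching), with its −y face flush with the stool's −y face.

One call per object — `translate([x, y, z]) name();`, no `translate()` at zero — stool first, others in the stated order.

stool();
translate([292, 0, 0]) staircase();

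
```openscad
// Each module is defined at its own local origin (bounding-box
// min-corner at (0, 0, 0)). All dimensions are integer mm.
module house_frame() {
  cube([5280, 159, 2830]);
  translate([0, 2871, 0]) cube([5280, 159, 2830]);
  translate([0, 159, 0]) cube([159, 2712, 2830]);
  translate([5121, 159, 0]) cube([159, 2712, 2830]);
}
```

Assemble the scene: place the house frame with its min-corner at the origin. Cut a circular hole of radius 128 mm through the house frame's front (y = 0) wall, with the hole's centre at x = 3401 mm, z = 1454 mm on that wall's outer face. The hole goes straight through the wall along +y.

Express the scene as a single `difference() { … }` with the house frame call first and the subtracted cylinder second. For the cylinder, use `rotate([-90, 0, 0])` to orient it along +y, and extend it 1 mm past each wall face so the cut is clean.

difference() {
  house_frame();
  translate([3401, -1, 1454]) rotate([-90, 0, 0]) cylinder(h = 161, r = 128);
}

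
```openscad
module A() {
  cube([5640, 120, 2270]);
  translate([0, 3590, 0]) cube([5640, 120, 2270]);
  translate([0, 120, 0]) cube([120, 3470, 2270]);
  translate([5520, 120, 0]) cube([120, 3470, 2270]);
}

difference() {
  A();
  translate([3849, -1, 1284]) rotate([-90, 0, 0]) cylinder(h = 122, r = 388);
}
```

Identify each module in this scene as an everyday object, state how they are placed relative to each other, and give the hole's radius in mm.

A is a house frame. The house frame has a circular hole through its front wall. The hole's radius is 388 mm.

The subtracted cylinder has r = 388 mm.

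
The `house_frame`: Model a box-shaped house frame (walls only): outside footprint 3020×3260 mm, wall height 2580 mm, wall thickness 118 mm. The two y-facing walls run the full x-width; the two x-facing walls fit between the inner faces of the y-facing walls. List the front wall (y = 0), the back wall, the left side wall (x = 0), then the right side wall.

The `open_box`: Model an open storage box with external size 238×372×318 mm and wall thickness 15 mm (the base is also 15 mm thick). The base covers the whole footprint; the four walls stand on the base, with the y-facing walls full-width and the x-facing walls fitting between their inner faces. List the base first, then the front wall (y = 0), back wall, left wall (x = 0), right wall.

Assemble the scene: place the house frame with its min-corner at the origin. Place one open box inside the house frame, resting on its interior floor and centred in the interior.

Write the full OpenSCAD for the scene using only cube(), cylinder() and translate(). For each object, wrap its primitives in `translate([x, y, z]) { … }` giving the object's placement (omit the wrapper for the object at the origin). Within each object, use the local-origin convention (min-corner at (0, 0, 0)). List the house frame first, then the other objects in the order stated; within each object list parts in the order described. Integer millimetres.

cube([3020, 118, 2580]);
translate([0, 3142, 0]) cube([3020, 118, 2580]);
translate([0, 118, 0]) cube([118, 3024, 2580]);
translate([2902, 118, 0]) cube([118, 3024, 2580]);
translate([1391, 1444, 0]) {
  cube([238, 372, 15]);
  translate([0, 0, 15]) cube([238, 15, 303]);
  translate([0, 357, 15]) cube([238, 15, 303]);
  translate([0, 15, 15]) cube([15, 342, 303]);
  translate([223, 15, 15]) cube([15, 342, 303]);
}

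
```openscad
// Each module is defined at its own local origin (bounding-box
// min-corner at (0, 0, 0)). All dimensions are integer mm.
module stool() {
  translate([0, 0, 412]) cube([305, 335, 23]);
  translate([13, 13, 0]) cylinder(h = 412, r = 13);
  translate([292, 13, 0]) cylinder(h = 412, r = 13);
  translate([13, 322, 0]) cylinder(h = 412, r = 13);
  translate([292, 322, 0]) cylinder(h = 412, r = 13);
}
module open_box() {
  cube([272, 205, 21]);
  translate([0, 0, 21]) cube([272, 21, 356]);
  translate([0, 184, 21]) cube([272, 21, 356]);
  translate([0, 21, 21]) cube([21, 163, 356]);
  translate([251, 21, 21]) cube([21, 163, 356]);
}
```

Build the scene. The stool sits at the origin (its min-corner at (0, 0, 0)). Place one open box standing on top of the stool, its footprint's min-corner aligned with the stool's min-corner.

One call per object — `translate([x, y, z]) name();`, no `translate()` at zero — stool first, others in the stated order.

stool();
translate([0, 0, 435]) open_box();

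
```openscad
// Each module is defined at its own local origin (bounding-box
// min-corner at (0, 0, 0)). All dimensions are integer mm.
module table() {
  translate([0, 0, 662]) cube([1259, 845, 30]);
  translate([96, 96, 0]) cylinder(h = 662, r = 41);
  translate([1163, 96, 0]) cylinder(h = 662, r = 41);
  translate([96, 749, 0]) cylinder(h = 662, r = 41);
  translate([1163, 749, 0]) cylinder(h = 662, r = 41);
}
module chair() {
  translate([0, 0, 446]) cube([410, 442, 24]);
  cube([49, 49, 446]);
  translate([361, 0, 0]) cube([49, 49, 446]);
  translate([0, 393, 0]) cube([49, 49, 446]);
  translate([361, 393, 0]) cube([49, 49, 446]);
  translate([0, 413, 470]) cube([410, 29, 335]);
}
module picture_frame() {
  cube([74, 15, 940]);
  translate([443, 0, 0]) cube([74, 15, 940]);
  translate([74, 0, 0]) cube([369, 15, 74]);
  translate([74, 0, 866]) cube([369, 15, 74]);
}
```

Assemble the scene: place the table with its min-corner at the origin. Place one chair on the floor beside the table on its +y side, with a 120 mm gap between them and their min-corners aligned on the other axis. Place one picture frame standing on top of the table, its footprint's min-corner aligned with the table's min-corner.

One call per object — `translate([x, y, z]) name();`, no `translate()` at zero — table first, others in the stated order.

table();
translate([0, 965, 0]) chair();
translate([0, 0, 692]) picture_frame();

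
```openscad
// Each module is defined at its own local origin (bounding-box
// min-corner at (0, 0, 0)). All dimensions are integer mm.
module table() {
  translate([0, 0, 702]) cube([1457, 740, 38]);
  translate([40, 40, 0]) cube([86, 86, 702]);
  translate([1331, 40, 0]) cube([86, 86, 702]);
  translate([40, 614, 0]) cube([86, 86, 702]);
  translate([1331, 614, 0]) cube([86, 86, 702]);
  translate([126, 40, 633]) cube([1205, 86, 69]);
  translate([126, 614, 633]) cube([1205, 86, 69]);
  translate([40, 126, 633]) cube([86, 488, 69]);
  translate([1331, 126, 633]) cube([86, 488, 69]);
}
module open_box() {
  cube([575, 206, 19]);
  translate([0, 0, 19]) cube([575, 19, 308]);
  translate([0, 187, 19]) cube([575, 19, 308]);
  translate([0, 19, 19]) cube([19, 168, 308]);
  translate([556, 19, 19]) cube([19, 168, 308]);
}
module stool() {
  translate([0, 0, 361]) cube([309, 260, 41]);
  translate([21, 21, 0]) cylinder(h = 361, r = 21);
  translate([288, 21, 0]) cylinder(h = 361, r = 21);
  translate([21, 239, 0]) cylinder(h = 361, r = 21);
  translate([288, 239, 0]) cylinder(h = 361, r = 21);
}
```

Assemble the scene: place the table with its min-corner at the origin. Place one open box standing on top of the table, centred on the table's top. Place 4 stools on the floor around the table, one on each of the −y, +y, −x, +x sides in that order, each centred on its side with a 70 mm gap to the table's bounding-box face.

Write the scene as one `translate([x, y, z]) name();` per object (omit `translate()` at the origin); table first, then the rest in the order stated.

table();
translate([441, 267, 740]) open_box();
translate([574, -330, 0]) stool();
translate([574, 810, 0]) stool();
translate([-379, 240, 0]) stool();
translate([1527, 240, 0]) stool();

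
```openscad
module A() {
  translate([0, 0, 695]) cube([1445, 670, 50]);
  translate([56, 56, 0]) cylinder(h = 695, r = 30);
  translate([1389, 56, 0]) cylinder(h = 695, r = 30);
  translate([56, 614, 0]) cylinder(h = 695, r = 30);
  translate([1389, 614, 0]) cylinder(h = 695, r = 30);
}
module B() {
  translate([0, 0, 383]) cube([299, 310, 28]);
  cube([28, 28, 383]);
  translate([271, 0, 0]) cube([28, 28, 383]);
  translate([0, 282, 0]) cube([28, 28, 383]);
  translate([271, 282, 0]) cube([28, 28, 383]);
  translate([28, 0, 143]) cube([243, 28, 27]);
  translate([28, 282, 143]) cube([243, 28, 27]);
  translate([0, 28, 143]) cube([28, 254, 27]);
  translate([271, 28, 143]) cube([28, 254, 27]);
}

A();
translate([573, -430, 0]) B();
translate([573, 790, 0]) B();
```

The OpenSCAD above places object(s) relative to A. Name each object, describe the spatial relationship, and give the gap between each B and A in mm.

Each stool's nearest face is 120 mm from the table's bounding box.

A is a table. B is a stool. Two stools sit around the table at the −y, +y sides. The gap between each stool and the table is 120 mm.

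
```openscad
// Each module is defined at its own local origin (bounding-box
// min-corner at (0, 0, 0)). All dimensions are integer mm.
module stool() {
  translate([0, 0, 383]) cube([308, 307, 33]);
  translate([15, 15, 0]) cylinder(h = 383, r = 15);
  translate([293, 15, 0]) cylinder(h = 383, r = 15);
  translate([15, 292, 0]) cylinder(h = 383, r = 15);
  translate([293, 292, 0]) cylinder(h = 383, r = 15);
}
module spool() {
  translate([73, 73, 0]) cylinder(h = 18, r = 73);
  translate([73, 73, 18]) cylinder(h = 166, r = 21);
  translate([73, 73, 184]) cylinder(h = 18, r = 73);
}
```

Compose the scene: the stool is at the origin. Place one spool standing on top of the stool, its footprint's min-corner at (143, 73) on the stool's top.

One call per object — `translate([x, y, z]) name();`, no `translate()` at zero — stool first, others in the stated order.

stool();
translate([143, 73, 416]) spool();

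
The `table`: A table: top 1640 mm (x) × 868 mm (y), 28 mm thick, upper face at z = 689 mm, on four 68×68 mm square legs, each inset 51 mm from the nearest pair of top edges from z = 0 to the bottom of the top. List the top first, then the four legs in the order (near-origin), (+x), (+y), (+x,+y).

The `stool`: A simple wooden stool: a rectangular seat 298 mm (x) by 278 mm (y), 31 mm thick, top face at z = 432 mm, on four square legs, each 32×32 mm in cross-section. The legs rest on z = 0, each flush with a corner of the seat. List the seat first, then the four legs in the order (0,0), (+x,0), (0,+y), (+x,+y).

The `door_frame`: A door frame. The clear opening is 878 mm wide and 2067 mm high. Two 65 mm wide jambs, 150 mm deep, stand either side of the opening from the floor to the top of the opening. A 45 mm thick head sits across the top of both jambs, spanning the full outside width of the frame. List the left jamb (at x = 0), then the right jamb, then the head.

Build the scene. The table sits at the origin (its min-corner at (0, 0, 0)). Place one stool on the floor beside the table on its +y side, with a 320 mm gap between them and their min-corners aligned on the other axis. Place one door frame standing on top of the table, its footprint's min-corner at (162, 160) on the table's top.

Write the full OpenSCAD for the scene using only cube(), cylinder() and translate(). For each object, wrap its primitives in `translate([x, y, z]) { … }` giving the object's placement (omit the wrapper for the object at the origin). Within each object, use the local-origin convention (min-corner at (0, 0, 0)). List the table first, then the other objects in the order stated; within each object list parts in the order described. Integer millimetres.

translate([0, 0, 661]) cube([1640, 868, 28]);
translate([51, 51, 0]) cube([68, 68, 661]);
translate([1521, 51, 0]) cube([68, 68, 661]);
translate([51, 749, 0]) cube([68, 68, 661]);
translate([1521, 749, 0]) cube([68, 68, 661]);
translate([0, 1188, 0]) {
  translate([0, 0, 401]) cube([298, 278, 31]);
  cube([32, 32, 401]);
  translate([266, 0, 0]) cube([32, 32, 401]);
  translate([0, 246, 0]) cube([32, 32, 401]);
  translate([266, 246, 0]) cube([32, 32, 401]);
}
translate([162, 160, 689]) {
  cube([65, 150, 2067]);
  translate([943, 0, 0]) cube([65, 150, 2067]);
  translate([0, 0, 2067]) cube([1008, 150, 45]);
}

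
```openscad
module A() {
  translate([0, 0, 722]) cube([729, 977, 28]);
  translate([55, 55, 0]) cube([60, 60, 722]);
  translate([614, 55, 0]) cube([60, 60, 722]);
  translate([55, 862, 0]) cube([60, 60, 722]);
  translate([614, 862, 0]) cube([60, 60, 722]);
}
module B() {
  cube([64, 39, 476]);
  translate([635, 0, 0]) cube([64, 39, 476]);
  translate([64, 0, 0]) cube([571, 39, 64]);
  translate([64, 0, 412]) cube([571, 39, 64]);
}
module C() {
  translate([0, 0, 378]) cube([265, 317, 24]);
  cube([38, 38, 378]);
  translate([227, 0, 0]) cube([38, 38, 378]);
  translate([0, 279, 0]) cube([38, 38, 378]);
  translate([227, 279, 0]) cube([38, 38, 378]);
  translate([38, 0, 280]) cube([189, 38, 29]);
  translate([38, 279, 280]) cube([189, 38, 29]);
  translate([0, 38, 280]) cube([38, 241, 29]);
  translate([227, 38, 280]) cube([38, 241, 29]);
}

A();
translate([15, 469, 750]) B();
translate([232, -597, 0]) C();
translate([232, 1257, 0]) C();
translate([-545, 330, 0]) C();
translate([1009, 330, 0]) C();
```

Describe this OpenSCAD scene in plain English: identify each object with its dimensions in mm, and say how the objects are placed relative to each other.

A is a rectangular dining table. The top is 729×977×28 mm with its upper surface at z = 750 mm. It stands on four 60×60 mm square legs, each inset 55 mm from the nearest pair of top edges, running from the floor to the underside of the top.

B is a picture frame with a 571×348 mm rectangular opening (x by z) and a uniform 64 mm border on every side. Frame depth is 39 mm along y. It is built from two vertical stiles running the full outside height and two horizontal rails spanning the gap between the stiles.

C is a four-legged stool. The seat is a 265×317×24 mm slab whose top surface is at z = 402 mm; four square legs, each 38×38 mm in cross-section, run from the floor (z = 0) to the underside of the seat, each flush with a corner of the seat. Four stretchers, 38 mm wide and 29 mm tall, connect adjacent legs with their undersides at z = 280 mm, each running between the inner faces of the legs it joins and aligned with the legs' outer faces on the other axis.

The picture frame is on top of the table, centred. Four stools sit around the table at the −y, +y, −x, +x sides.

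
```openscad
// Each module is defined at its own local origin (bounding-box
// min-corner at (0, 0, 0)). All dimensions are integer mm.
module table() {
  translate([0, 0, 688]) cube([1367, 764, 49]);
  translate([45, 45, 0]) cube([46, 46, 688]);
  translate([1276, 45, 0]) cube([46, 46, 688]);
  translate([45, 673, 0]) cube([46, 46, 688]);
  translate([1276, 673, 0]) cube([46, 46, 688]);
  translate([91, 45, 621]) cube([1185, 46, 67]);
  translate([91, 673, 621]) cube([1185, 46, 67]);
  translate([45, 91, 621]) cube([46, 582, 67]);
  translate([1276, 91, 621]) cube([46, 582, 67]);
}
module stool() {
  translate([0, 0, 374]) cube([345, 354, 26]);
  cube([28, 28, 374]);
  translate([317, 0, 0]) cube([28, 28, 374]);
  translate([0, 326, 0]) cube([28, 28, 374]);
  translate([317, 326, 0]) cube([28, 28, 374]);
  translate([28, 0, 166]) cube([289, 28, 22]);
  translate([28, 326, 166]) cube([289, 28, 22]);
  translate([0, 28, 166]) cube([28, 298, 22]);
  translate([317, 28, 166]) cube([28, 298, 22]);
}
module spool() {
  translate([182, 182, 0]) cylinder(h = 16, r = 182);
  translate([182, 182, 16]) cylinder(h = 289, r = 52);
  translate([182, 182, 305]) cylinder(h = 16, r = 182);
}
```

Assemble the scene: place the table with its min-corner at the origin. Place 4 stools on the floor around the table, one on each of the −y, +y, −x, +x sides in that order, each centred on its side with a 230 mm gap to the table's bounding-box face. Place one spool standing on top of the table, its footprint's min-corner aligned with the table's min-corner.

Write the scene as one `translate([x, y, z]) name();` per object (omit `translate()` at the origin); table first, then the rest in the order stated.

table();
translate([511, -584, 0]) stool();
translate([511, 994, 0]) stool();
translate([-575, 205, 0]) stool();
translate([1597, 205, 0]) stool();
translate([0, 0, 737]) spool();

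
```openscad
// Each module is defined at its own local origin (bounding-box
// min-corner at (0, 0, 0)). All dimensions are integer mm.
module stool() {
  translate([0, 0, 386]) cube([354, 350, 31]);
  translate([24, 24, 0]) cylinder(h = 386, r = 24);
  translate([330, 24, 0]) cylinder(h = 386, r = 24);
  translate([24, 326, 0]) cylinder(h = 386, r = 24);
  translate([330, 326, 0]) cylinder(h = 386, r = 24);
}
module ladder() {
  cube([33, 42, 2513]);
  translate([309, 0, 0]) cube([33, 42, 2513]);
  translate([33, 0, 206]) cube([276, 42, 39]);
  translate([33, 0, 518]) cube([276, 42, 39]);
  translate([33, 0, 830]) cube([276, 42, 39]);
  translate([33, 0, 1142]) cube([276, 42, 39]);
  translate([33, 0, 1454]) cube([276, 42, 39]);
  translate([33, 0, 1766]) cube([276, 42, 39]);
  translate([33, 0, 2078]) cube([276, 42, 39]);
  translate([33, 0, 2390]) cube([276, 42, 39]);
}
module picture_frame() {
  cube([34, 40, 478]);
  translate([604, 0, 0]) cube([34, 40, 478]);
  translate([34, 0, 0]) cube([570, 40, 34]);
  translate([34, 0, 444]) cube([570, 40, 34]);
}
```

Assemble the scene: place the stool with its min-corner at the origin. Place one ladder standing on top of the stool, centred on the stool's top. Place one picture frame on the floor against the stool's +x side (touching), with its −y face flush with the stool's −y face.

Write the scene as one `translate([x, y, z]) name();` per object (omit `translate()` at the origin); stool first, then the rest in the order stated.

stool();
translate([6, 154, 417]) ladder();
translate([354, 0, 0]) picture_frame();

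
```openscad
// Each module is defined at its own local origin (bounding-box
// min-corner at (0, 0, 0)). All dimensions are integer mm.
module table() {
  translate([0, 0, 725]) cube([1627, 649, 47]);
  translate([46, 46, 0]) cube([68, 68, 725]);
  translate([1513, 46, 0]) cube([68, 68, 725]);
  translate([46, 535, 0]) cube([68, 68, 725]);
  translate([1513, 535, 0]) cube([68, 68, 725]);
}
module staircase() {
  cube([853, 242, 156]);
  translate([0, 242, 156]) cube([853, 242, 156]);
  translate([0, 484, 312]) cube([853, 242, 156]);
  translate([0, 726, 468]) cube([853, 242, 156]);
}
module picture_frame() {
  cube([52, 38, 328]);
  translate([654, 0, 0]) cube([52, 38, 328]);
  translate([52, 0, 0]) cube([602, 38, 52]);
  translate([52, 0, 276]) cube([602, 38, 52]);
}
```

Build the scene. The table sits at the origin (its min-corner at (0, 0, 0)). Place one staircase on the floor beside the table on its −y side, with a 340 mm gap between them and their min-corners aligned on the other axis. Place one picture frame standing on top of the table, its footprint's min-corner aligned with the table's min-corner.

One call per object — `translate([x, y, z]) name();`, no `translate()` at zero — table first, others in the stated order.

table();
translate([0, -1308, 0]) staircase();
translate([0, 0, 772]) picture_frame();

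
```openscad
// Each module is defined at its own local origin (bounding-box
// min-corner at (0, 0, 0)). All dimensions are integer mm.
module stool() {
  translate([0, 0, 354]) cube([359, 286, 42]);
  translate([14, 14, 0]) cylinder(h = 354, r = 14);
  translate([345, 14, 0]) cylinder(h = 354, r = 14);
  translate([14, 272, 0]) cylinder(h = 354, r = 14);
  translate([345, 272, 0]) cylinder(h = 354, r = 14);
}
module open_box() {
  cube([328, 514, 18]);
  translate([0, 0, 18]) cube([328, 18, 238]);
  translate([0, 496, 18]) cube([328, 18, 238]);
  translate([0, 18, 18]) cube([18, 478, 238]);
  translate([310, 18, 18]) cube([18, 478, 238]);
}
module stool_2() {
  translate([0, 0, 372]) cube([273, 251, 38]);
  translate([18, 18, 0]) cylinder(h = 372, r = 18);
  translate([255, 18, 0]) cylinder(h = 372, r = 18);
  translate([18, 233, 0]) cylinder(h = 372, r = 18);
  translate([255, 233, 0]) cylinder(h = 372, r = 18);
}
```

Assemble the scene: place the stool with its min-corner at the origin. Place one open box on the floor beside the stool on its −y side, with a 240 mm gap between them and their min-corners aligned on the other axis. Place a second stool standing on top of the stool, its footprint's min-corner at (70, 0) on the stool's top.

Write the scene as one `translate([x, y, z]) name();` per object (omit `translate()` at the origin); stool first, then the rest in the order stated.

stool();
translate([0, -754, 0]) open_box();
translate([70, 0, 396]) stool_2();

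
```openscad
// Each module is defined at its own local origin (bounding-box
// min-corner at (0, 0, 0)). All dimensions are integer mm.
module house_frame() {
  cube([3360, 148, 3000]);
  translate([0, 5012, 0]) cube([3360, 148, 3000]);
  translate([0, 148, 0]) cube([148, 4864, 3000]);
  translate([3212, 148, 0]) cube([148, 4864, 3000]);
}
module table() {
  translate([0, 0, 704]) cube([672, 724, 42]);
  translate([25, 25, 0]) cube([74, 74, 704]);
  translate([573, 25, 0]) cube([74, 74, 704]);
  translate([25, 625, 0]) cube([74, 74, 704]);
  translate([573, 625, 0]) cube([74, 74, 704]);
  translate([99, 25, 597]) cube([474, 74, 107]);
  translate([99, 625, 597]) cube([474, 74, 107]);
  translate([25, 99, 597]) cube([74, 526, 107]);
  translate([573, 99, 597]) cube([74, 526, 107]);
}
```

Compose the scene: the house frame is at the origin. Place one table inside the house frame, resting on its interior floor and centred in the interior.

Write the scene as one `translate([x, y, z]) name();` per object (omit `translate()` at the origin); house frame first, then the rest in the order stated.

house_frame();
translate([1344, 2218, 0]) table();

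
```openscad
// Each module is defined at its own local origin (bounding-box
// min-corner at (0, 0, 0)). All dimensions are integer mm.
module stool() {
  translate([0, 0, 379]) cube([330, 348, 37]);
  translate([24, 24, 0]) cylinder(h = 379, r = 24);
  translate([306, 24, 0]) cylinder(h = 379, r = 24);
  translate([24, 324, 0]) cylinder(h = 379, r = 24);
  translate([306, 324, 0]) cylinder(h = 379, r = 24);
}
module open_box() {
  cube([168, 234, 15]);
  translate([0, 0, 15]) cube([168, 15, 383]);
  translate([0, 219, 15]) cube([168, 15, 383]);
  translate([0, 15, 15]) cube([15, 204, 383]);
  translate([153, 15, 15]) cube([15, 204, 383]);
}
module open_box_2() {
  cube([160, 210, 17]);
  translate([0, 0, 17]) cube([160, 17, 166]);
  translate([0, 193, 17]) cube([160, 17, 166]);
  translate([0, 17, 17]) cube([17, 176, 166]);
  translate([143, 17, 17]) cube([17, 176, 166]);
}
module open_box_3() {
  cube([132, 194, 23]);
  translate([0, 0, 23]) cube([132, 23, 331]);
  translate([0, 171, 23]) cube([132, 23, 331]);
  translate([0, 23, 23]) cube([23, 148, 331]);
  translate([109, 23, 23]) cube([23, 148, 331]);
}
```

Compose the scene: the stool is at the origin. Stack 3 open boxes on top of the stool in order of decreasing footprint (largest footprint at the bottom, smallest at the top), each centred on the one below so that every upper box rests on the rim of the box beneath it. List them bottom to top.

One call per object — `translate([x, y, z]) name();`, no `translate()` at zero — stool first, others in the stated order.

stool();
translate([81, 57, 416]) open_box();
translate([85, 69, 814]) open_box_2();
translate([99, 77, 997]) open_box_3();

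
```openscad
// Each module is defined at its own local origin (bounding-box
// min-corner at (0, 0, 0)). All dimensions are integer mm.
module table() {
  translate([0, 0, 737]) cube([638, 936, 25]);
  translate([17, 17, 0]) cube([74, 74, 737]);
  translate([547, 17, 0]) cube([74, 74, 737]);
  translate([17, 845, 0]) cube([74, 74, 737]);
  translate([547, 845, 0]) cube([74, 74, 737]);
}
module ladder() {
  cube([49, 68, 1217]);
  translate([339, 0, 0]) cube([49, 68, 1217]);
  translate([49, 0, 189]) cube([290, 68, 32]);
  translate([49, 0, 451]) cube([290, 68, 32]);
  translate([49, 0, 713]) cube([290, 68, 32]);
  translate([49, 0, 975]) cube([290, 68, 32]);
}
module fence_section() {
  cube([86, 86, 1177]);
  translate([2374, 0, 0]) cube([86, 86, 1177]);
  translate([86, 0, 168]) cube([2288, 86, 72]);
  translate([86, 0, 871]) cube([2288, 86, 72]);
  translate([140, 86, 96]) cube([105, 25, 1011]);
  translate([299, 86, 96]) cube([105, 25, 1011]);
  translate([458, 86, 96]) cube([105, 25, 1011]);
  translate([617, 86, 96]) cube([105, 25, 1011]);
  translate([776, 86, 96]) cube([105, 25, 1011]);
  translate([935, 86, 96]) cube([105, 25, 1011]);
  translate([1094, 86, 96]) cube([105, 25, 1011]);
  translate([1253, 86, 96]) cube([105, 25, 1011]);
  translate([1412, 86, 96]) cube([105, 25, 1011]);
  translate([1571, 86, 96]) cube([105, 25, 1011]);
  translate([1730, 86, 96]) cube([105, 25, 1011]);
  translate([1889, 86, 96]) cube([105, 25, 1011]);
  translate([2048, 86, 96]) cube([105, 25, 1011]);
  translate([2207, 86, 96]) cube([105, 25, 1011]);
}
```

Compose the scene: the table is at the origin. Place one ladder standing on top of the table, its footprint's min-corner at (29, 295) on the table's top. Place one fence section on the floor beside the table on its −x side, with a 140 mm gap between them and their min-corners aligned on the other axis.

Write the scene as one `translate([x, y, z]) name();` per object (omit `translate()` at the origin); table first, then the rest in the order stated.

table();
translate([29, 295, 762]) ladder();
translate([-2600, 0, 0]) fence_section();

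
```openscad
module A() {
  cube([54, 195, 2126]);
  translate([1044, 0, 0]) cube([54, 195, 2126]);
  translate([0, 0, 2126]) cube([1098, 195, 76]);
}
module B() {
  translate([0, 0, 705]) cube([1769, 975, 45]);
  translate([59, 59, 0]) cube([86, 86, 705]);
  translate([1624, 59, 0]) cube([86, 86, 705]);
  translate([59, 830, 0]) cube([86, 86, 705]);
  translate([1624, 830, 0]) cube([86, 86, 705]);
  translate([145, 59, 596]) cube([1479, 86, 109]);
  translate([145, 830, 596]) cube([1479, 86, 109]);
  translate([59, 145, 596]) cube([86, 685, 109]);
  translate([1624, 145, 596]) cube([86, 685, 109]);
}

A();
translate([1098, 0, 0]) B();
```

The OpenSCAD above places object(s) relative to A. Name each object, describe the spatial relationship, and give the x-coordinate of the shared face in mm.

A is a door frame. B is a table. The table is against the door frame's +x side, with their −y faces flush. The x-coordinate of the shared face is 1098 mm.

The door frame's +x face and the table's −x face are both at x = 1098 mm.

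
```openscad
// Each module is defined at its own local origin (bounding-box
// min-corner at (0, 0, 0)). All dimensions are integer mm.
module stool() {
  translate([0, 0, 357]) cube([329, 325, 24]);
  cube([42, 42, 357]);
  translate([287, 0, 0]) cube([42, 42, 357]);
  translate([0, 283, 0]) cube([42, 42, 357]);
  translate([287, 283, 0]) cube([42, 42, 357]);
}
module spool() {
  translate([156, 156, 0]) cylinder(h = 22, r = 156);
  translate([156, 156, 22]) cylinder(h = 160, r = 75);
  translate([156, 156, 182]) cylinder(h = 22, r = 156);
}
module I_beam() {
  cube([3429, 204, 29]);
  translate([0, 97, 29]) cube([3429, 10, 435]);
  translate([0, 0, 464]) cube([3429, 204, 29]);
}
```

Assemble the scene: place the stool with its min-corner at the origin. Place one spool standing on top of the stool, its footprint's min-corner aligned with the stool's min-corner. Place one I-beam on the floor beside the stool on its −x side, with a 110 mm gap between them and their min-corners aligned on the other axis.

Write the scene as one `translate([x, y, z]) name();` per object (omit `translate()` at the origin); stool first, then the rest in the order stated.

stool();
translate([0, 0, 381]) spool();
translate([-3539, 0, 0]) I_beam();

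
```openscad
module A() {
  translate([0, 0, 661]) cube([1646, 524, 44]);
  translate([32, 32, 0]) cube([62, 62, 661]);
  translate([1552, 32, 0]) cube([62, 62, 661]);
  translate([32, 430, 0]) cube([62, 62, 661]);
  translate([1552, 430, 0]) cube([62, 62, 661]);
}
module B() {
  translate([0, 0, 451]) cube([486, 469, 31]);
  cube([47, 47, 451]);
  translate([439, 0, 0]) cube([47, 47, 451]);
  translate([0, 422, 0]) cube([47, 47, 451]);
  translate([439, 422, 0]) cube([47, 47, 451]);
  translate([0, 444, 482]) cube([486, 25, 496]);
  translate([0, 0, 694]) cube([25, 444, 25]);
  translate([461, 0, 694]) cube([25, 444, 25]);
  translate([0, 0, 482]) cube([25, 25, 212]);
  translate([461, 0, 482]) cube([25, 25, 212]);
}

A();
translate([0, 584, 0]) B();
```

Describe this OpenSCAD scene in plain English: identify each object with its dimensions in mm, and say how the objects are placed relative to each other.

A is a table with a 1646×524 mm rectangular top, 44 mm thick, top surface at z = 705 mm, supported by four 62×62 mm square legs, each inset 32 mm from the nearest pair of top edges, running from the floor.

B is a chair. The seat is a 486×469×31 mm slab with its top at z = 482 mm, on four 47×47 mm corner legs (flush with the seat edges, standing on z = 0). A flat backrest 25 mm thick, 496 mm tall, spans the full seat width and rises from the seat top along its +y edge, rear face flush with the rear of the seat. Two armrests of 25×25 mm section run along each side from the seat's front edge to the front of the backrest, top faces 237 mm above the seat top and outer faces flush with the seat's x-edges; a 25×25 mm post under the front of each armrest stands on the seat at the front corner.

The chair is on the floor beside the table on its +y side.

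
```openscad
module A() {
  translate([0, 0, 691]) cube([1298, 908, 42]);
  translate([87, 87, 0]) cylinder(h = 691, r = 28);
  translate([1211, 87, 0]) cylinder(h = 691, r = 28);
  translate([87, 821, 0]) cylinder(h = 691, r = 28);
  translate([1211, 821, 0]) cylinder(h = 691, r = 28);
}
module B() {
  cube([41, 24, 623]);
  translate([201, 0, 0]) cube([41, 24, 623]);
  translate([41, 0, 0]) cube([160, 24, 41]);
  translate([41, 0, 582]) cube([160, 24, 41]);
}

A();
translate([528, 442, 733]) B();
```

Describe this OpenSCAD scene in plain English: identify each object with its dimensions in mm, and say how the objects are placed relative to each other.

A is a rectangular dining table. The top is 1298×908×42 mm with its upper surface at z = 733 mm. It stands on four round legs of 56 mm diameter, each leg's bounding box inset 59 mm from the nearest pair of top edges, running from the floor to the underside of the top.

B is a picture frame with a 160×541 mm rectangular opening (x by z) and a uniform 41 mm border on every side. Frame depth is 24 mm along y. It is built from two vertical stiles running the full outside height and two horizontal rails spanning the gap between the stiles.

The picture frame is on top of the table, centred.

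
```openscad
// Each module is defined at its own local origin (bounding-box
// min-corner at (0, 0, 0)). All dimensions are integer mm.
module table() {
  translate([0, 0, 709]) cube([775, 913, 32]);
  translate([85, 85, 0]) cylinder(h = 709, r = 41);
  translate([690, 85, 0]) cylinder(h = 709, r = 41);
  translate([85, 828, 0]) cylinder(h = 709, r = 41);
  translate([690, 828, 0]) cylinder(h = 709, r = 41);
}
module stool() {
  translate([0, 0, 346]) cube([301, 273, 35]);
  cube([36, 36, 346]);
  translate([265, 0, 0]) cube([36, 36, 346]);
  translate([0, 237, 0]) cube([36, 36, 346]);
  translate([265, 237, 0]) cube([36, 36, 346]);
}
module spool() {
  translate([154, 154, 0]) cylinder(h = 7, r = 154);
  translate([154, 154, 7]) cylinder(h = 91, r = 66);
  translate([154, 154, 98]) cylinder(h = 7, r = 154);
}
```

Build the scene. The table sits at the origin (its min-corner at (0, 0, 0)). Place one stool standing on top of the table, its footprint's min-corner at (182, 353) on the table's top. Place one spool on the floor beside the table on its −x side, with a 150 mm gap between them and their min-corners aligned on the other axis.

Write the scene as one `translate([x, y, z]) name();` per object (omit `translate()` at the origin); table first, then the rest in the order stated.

table();
translate([182, 353, 741]) stool();
translate([-458, 0, 0]) spool();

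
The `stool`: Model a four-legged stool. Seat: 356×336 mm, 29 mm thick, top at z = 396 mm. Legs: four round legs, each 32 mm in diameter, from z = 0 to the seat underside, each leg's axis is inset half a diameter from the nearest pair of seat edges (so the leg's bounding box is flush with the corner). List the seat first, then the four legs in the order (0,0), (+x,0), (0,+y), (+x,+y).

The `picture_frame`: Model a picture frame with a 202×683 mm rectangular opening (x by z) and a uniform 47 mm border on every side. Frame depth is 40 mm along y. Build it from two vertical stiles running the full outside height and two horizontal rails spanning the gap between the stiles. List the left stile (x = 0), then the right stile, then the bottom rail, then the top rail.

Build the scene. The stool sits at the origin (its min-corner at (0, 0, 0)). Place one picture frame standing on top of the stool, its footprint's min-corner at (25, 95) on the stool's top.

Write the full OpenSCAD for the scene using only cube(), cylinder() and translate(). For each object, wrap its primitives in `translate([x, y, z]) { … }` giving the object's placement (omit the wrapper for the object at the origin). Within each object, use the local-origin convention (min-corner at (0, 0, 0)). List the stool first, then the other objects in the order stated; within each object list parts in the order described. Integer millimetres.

translate([0, 0, 367]) cube([356, 336, 29]);
translate([16, 16, 0]) cylinder(h = 367, r = 16);
translate([340, 16, 0]) cylinder(h = 367, r = 16);
translate([16, 320, 0]) cylinder(h = 367, r = 16);
translate([340, 320, 0]) cylinder(h = 367, r = 16);
translate([25, 95, 396]) {
  cube([47, 40, 777]);
  translate([249, 0, 0]) cube([47, 40, 777]);
  translate([47, 0, 0]) cube([202, 40, 47]);
  translate([47, 0, 730]) cube([202, 40, 47]);
}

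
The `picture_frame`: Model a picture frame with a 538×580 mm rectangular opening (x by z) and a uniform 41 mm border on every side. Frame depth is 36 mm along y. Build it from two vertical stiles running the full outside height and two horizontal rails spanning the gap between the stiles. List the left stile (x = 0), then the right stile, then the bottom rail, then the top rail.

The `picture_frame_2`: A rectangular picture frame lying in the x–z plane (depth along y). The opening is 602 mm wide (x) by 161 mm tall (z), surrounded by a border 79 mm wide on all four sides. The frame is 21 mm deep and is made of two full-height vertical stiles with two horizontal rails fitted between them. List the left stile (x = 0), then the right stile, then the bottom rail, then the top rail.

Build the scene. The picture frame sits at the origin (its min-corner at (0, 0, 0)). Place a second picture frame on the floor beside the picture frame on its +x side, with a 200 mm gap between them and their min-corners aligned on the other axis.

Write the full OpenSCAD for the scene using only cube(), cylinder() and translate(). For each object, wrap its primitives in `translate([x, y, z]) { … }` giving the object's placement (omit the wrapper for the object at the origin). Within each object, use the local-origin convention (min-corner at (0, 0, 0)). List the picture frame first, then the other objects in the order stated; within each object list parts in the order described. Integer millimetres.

cube([41, 36, 662]);
translate([579, 0, 0]) cube([41, 36, 662]);
translate([41, 0, 0]) cube([538, 36, 41]);
translate([41, 0, 621]) cube([538, 36, 41]);
translate([820, 0, 0]) {
  cube([79, 21, 319]);
  translate([681, 0, 0]) cube([79, 21, 319]);
  translate([79, 0, 0]) cube([602, 21, 79]);
  translate([79, 0, 240]) cube([602, 21, 79]);
}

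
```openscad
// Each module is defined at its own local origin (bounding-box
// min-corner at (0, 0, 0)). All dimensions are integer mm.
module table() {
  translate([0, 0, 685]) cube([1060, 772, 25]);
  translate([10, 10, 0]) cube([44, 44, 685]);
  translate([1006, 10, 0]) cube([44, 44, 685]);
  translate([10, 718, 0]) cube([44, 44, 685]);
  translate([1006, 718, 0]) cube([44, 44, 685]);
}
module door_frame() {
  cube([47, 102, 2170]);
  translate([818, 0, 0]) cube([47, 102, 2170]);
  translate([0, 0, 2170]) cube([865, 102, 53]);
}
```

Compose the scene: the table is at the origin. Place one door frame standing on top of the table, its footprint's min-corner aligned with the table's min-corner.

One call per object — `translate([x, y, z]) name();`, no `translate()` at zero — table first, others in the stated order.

table();
translate([0, 0, 710]) door_frame();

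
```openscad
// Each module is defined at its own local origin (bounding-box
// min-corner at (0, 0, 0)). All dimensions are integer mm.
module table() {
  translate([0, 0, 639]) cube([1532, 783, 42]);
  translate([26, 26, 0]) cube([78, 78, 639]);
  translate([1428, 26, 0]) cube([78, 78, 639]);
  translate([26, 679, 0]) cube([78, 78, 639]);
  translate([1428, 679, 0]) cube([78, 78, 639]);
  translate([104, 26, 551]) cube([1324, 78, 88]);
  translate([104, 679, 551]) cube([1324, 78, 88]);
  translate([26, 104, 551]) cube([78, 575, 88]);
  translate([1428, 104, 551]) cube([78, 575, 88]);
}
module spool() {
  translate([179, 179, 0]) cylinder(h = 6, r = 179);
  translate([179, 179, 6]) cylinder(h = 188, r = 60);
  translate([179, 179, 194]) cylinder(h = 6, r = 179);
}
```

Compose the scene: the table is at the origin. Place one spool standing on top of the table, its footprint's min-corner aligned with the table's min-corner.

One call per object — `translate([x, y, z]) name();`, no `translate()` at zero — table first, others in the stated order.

table();
translate([0, 0, 681]) spool();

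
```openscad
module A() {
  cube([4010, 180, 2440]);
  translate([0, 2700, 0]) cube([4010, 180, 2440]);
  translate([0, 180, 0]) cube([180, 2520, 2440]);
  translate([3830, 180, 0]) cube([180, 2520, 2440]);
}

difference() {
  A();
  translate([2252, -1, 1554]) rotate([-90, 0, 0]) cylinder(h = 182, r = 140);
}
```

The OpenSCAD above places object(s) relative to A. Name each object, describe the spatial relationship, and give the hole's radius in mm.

The subtracted cylinder has r = 140 mm.

A is a house frame. The house frame has a circular hole through its front wall. The hole's radius is 140 mm.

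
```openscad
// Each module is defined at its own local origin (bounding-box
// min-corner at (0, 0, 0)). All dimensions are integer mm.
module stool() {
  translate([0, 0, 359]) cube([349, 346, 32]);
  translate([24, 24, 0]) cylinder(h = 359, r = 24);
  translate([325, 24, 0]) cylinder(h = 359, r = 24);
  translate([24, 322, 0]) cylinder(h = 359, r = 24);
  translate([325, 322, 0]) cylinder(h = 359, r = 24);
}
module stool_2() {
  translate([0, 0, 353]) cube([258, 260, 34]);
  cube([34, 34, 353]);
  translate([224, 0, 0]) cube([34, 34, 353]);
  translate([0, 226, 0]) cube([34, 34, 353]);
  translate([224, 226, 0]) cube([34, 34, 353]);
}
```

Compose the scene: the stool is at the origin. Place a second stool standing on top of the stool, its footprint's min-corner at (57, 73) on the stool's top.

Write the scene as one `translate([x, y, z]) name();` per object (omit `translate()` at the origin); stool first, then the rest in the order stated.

stool();
translate([57, 73, 391]) stool_2();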